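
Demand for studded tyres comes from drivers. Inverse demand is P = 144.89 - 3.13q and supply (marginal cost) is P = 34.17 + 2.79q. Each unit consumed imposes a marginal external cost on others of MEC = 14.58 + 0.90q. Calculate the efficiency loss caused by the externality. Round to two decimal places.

Market equilibrium (private): 34.17 + 2.79q = 144.89 - 3.13q → q_m = 18.7027.
Social marginal benefit = demand − MEC = 130.31 - 4.03q.
Set SMB = MC: 130.31 - 4.03q = 34.17 + 2.79q → q* = 14.0968.
The welfare-loss triangle has base |q_m − q*| and height MEC(q_m) (the vertical gap between SMB and MC is zero at q* and MEC at q_m).
DWL = ½ × 4.6059 × 31.4124 = 72.3412.

DWL = 72.34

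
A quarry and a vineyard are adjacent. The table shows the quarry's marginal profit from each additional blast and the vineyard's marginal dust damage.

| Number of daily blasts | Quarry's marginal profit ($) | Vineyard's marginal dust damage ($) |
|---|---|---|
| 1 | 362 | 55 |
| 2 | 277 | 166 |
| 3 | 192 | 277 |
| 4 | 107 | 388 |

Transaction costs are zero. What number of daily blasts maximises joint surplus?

Bargaining reaches the level where marginal profit last exceeds marginal dust damage.
That holds through level 2 (277 ≥ 166) but not at 3 (192 < 277).

2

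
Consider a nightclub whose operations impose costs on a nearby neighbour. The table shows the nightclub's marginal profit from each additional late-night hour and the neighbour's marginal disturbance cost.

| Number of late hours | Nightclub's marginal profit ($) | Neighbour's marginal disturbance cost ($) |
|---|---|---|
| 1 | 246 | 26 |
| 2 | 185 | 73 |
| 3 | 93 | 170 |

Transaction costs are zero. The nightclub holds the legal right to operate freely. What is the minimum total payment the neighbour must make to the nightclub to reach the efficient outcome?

$93

Left alone the nightclub would choose level 3 (marginal profit stays positive).
Efficient level: k* = 2 (marginal profit ≥ marginal disturbance cost through 2).
The neighbour must at least cover the nightclub's forgone profit from cutting 3→2: 93 = 93.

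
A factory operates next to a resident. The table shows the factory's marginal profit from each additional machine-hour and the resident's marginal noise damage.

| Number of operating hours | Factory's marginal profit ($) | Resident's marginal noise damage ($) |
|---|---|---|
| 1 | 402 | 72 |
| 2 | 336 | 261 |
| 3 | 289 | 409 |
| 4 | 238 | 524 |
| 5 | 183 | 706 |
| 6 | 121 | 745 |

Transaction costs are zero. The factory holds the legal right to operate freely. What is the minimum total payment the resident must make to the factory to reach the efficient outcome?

$831

Left alone the factory would choose level 6 (marginal profit stays positive).
Efficient level: k* = 2 (marginal profit ≥ marginal noise damage through 2).
The resident must at least cover the factory's forgone profit from cutting 6→2: 289 + 238 + 183 + 121 = 831.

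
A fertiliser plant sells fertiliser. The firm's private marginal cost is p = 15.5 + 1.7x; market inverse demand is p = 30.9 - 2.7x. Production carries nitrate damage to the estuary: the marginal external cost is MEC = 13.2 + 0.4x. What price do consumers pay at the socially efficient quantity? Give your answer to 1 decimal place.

Social marginal cost = private MC + MEC = 28.7 + 2.1x.
Set SMC = demand: 28.7 + 2.1x = 30.9 - 2.7x → x* = 0.4583.
Consumer price on the demand curve at x*: 30.9 − 2.7×0.4583 = 29.6626.

P = 29.7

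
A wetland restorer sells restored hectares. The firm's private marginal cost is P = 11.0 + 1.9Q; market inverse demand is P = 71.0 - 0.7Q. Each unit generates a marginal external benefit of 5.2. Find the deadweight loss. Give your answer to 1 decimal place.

Market equilibrium (private): 11.0 + 1.9Q = 71.0 - 0.7Q → Q_m = 23.0769.
Social marginal cost = private MC − MEB = 5.8 + 1.9Q.
Set SMC = demand: 5.8 + 1.9Q = 71.0 - 0.7Q → Q* = 25.0769.
The welfare-loss triangle has base |Q_m − Q*| and height MEB(Q_m) (the vertical gap between SMC and demand is zero at Q* and MEB at Q_m).
DWL = ½ × 2.0000 × 5.2000 = 5.2000.

DWL = 5.2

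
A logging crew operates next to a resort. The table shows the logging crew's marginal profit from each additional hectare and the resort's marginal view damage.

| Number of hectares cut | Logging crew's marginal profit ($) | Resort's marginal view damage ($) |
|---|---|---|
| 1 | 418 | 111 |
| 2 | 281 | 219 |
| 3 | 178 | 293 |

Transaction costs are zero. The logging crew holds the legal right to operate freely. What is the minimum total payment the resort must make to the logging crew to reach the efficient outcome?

$178

Left alone the logging crew would choose level 3 (marginal profit stays positive).
Efficient level: k* = 2 (marginal profit ≥ marginal view damage through 2).
The resort must at least cover the logging crew's forgone profit from cutting 3→2: 178 = 178.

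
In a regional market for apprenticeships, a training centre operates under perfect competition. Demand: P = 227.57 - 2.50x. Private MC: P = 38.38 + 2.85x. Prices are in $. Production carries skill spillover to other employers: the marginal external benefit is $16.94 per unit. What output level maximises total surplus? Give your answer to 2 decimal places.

x* = 38.53

Social marginal cost = private MC − MEB = 21.44 + 2.85x.
Set SMC = demand: 21.44 + 2.85x = 227.57 - 2.50x → x* = 38.5290.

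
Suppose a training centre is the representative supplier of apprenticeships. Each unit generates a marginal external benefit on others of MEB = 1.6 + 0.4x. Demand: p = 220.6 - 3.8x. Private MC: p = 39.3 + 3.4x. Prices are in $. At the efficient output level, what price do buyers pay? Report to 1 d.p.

P = $118.4

Social marginal cost = private MC − MEB = 37.7 + 3.0x.
Set SMC = demand: 37.7 + 3.0x = 220.6 - 3.8x → x* = 26.8971.
Consumer price on the demand curve at x*: 220.6 − 3.8×26.8971 = 118.3910.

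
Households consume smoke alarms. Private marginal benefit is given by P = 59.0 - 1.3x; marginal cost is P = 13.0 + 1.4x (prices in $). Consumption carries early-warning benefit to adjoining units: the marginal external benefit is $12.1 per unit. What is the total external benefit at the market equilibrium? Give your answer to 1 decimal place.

$206.1

Market equilibrium (private): 13.0 + 1.4x = 59.0 - 1.3x → x_m = 17.0370.
Total external benefit = MEB × x_m = 12.1 × 17.0370 = 206.1477.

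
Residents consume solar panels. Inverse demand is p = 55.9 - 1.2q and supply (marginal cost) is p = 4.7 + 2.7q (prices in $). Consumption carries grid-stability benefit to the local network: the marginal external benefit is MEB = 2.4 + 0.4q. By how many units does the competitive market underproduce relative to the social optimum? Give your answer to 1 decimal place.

2.2 units

Market equilibrium (private): 4.7 + 2.7q = 55.9 - 1.2q → q_m = 13.1282.
Social marginal benefit = demand + MEB = 58.3 - 0.8q.
Set SMB = MC: 58.3 - 0.8q = 4.7 + 2.7q → q* = 15.3143.
Gap = |13.1282 − 15.3143| = 2.1861.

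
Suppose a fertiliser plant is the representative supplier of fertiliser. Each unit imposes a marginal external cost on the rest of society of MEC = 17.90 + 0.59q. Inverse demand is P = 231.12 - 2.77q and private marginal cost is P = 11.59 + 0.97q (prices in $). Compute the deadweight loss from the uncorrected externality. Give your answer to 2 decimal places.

Market equilibrium (private): 11.59 + 0.97q = 231.12 - 2.77q → q_m = 58.6979.
Social marginal cost = private MC + MEC = 29.49 + 1.56q.
Set SMC = demand: 29.49 + 1.56q = 231.12 - 2.77q → q* = 46.5658.
The welfare-loss triangle has base |q_m − q*| and height MEC(q_m) (the vertical gap between SMC and demand is zero at q* and MEC at q_m).
DWL = ½ × 12.1321 × 52.5317 = 318.6599.

DWL = $318.66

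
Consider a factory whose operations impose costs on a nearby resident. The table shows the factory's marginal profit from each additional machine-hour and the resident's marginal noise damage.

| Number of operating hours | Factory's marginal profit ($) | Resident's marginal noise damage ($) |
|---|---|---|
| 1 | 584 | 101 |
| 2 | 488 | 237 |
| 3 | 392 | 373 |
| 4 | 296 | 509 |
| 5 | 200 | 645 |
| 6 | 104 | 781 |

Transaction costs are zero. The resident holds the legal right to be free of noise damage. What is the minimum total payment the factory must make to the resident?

Efficient level: marginal profit ≥ marginal noise damage through level 3, so k* = 3.
With the resident holding the right, the factory must at least compensate total damage at k*: 101 + 237 + 373 = 711.

$711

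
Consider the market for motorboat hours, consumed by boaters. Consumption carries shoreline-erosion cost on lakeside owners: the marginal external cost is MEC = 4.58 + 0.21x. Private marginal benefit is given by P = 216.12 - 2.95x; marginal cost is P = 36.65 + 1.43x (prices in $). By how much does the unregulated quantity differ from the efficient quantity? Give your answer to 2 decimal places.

2.87 units

Market equilibrium (private): 36.65 + 1.43x = 216.12 - 2.95x → x_m = 40.9749.
Social marginal benefit = demand − MEC = 211.54 - 3.16x.
Set SMB = MC: 211.54 - 3.16x = 36.65 + 1.43x → x* = 38.1024.
Gap = |40.9749 − 38.1024| = 2.8725.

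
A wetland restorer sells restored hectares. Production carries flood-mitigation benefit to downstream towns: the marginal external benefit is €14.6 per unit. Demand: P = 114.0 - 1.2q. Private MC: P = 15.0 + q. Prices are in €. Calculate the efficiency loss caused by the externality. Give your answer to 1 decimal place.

DWL = €48.4

Market equilibrium (private): 15.0 + q = 114.0 - 1.2q → q_m = 45.0000.
Social marginal cost = private MC − MEB = 0.4 + q.
Set SMC = demand: 0.4 + q = 114.0 - 1.2q → q* = 51.6364.
Between q* and q_m the wedge demand − SMC runs linearly from 0 to MEB(q_m), so the loss is a triangle.
DWL = ½ × 6.6364 × 14.6000 = 48.4457.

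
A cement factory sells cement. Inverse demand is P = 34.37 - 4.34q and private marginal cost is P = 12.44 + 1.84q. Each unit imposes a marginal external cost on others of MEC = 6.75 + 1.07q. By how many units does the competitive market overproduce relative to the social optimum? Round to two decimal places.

1.45 units

Market equilibrium (private): 12.44 + 1.84q = 34.37 - 4.34q → q_m = 3.5485.
Social marginal cost = private MC + MEC = 19.19 + 2.91q.
Set SMC = demand: 19.19 + 2.91q = 34.37 - 4.34q → q* = 2.0938.
Gap = |3.5485 − 2.0938| = 1.4547.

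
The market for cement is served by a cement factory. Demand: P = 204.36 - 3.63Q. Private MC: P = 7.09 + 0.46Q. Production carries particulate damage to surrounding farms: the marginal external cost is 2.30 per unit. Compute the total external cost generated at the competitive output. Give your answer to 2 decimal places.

110.93

Market equilibrium (private): 7.09 + 0.46Q = 204.36 - 3.63Q → Q_m = 48.2323.
Total external cost = MEC × Q_m = 2.30 × 48.2323 = 110.9343.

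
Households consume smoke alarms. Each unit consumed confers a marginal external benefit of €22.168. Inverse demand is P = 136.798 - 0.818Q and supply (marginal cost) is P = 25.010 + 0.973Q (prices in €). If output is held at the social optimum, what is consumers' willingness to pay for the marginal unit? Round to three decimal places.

Social marginal benefit = demand + MEB = 158.966 - 0.818Q.
Set SMB = MC: 158.966 - 0.818Q = 25.010 + 0.973Q → Q* = 74.7940.
Consumer price on the demand curve at Q*: 136.798 − 0.818×74.7940 = 75.6165.

P = €75.617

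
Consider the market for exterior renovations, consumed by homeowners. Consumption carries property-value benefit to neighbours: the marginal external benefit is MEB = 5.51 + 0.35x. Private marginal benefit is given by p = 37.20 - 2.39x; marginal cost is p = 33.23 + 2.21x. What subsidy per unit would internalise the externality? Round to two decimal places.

Social marginal benefit = demand + MEB = 42.71 - 2.04x.
Set SMB = MC: 42.71 - 2.04x = 33.23 + 2.21x → x* = 2.2306.
The Pigouvian subsidy equals MEB at x*: 5.51 + 0.35×2.2306 = 6.2907.

subsidy = 6.29 per unit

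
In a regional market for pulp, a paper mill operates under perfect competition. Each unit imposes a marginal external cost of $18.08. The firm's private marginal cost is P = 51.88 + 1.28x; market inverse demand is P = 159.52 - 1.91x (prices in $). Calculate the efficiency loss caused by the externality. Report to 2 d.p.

Market equilibrium (private): 51.88 + 1.28x = 159.52 - 1.91x → x_m = 33.7429.
Social marginal cost = private MC + MEC = 69.96 + 1.28x.
Set SMC = demand: 69.96 + 1.28x = 159.52 - 1.91x → x* = 28.0752.
The loss is the area between SMC and demand from x* to x_m; with linear curves that's a triangle of height MEC(x_m).
DWL = ½ × 5.6677 × 18.0800 = 51.2360.

DWL = $51.24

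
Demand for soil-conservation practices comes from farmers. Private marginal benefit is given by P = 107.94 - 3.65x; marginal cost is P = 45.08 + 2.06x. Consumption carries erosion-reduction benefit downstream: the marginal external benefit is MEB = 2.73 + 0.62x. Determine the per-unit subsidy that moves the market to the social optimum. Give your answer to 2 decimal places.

subsidy = 10.72 per unit

Social marginal benefit = demand + MEB = 110.67 - 3.03x.
Set SMB = MC: 110.67 - 3.03x = 45.08 + 2.06x → x* = 12.8861.
The Pigouvian subsidy equals MEB at x*: 2.73 + 0.62×12.8861 = 10.7194.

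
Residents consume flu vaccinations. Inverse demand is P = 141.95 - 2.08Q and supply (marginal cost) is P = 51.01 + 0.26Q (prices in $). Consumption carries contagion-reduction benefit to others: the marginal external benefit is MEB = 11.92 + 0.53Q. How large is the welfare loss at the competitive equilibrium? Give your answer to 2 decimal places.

Market equilibrium (private): 51.01 + 0.26Q = 141.95 - 2.08Q → Q_m = 38.8632.
Social marginal benefit = demand + MEB = 153.87 - 1.55Q.
Set SMB = MC: 153.87 - 1.55Q = 51.01 + 0.26Q → Q* = 56.8287.
The welfare-loss triangle has base |Q_m − Q*| and height MEB(Q_m) (the vertical gap between SMB and MC is zero at Q* and MEB at Q_m).
DWL = ½ × 17.9655 × 32.5175 = 292.0966.

DWL = $292.10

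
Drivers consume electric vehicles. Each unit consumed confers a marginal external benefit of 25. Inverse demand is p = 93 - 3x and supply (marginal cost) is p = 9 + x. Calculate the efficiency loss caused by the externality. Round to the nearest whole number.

Market equilibrium (private): 9 + x = 93 - 3x → x_m = 21.0000.
Social marginal benefit = demand + MEB = 118 - 3x.
Set SMB = MC: 118 - 3x = 9 + x → x* = 27.2500.
The loss is the area between SMB and MC from x* to x_m; with linear curves that's a triangle of height MEB(x_m).
DWL = ½ × 6.2500 × 25.0000 = 78.1250.

DWL = 78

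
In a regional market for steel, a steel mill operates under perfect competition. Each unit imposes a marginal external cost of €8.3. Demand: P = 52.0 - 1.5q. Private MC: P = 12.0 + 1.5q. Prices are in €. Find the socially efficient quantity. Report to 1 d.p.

Social marginal cost = private MC + MEC = 20.3 + 1.5q.
Set SMC = demand: 20.3 + 1.5q = 52.0 - 1.5q → q* = 10.5667.

q* = 10.6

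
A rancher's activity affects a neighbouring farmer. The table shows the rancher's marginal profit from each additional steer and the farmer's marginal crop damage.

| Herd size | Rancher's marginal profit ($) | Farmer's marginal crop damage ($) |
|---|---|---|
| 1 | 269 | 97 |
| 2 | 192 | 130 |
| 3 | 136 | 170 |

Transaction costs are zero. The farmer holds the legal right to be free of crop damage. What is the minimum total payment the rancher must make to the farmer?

Efficient level: marginal profit ≥ marginal crop damage through level 2, so k* = 2.
With the farmer holding the right, the rancher must at least compensate total damage at k*: 97 + 130 = 227.

$227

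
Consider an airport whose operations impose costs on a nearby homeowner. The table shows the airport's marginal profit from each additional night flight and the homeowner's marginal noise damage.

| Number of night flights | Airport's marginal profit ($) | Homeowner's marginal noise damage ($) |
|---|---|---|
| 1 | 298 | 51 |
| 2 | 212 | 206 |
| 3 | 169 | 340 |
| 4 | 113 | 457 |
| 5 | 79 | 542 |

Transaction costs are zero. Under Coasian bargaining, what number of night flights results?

Bargaining reaches the level where marginal profit last exceeds marginal noise damage.
That holds through level 2 (212 ≥ 206) but not at 3 (169 < 340).

2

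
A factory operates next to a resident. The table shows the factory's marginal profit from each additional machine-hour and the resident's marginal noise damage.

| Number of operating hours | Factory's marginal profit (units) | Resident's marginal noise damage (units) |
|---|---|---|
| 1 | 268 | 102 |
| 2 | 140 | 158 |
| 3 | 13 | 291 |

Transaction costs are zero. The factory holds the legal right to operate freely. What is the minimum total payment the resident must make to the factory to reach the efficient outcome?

Left alone the factory would choose level 3 (marginal profit stays positive).
Efficient level: k* = 1 (marginal profit ≥ marginal noise damage through 1).
The resident must at least cover the factory's forgone profit from cutting 3→1: 140 + 13 = 153.

153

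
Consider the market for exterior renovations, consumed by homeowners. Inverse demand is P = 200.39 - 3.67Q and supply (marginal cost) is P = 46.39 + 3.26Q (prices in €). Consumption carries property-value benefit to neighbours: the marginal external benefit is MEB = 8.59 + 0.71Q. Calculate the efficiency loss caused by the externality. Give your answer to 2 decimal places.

Market equilibrium (private): 46.39 + 3.26Q = 200.39 - 3.67Q → Q_m = 22.2222.
Social marginal benefit = demand + MEB = 208.98 - 2.96Q.
Set SMB = MC: 208.98 - 2.96Q = 46.39 + 3.26Q → Q* = 26.1399.
The loss is the area between SMB and MC from Q* to Q_m; with linear curves that's a triangle of height MEB(Q_m).
DWL = ½ × 3.9177 × 24.3678 = 47.7329.

DWL = €47.73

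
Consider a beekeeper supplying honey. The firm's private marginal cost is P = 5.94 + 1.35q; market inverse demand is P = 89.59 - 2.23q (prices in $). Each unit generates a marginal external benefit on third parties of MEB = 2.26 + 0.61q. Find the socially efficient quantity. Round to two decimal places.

q* = 28.93

Social marginal cost = private MC − MEB = 3.68 + 0.74q.
Set SMC = demand: 3.68 + 0.74q = 89.59 - 2.23q → q* = 28.9259.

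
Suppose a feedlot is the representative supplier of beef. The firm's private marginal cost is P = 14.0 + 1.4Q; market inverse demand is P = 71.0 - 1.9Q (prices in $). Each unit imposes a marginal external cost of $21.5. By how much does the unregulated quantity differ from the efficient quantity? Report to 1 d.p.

Market equilibrium (private): 14.0 + 1.4Q = 71.0 - 1.9Q → Q_m = 17.2727.
Social marginal cost = private MC + MEC = 35.5 + 1.4Q.
Set SMC = demand: 35.5 + 1.4Q = 71.0 - 1.9Q → Q* = 10.7576.
Gap = |17.2727 − 10.7576| = 6.5151.

6.5 units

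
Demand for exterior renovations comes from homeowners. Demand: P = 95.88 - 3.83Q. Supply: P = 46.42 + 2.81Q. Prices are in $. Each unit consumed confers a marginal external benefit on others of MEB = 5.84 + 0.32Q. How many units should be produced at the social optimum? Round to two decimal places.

Q* = 8.75

Social marginal benefit = demand + MEB = 101.72 - 3.51Q.
Set SMB = MC: 101.72 - 3.51Q = 46.42 + 2.81Q → Q* = 8.7500.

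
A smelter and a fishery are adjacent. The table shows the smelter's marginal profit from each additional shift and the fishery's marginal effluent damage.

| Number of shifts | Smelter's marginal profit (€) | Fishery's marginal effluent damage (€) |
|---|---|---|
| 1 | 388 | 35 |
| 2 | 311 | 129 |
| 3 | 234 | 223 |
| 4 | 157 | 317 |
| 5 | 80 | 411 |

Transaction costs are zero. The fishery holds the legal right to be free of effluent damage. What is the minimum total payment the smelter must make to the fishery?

Efficient level: marginal profit ≥ marginal effluent damage through level 3, so k* = 3.
With the fishery holding the right, the smelter must at least compensate total damage at k*: 35 + 129 + 223 = 387.

€387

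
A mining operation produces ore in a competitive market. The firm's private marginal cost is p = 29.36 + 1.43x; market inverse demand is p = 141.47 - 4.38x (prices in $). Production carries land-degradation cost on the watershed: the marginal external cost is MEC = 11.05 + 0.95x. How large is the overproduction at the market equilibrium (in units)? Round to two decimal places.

Market equilibrium (private): 29.36 + 1.43x = 141.47 - 4.38x → x_m = 19.2960.
Social marginal cost = private MC + MEC = 40.41 + 2.38x.
Set SMC = demand: 40.41 + 2.38x = 141.47 - 4.38x → x* = 14.9497.
Gap = |19.2960 − 14.9497| = 4.3463.

4.35 units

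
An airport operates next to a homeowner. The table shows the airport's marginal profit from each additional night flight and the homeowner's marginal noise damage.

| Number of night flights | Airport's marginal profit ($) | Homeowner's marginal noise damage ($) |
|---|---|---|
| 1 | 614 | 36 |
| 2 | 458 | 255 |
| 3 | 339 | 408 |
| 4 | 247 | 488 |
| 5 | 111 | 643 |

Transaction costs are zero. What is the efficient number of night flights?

2

Bargaining reaches the level where marginal profit last exceeds marginal noise damage.
That holds through level 2 (458 ≥ 255) but not at 3 (339 < 408).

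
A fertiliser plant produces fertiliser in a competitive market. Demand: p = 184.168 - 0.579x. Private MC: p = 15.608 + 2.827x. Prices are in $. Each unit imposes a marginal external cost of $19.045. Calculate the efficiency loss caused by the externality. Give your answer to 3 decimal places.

DWL = $53.246

Market equilibrium (private): 15.608 + 2.827x = 184.168 - 0.579x → x_m = 49.4891.
Social marginal cost = private MC + MEC = 34.653 + 2.827x.
Set SMC = demand: 34.653 + 2.827x = 184.168 - 0.579x → x* = 43.8975.
Between x* and x_m the wedge SMC − demand runs linearly from 0 to MEC(x_m), so the loss is a triangle.
DWL = ½ × 5.5916 × 19.0450 = 53.2460.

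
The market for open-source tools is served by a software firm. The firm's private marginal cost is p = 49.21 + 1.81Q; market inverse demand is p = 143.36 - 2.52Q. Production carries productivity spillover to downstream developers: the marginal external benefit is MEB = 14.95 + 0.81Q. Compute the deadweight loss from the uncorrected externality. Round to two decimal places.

DWL = 150.61

Market equilibrium (private): 49.21 + 1.81Q = 143.36 - 2.52Q → Q_m = 21.7436.
Social marginal cost = private MC − MEB = 34.26 + Q.
Set SMC = demand: 34.26 + Q = 143.36 - 2.52Q → Q* = 30.9943.
The welfare-loss triangle has base |Q_m − Q*| and height MEB(Q_m) (the vertical gap between SMC and demand is zero at Q* and MEB at Q_m).
DWL = ½ × 9.2507 × 32.5624 = 150.6125.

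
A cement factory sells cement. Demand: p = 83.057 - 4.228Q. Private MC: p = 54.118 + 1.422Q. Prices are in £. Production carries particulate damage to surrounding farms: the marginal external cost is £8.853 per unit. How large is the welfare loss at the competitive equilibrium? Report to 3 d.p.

Market equilibrium (private): 54.118 + 1.422Q = 83.057 - 4.228Q → Q_m = 5.1219.
Social marginal cost = private MC + MEC = 62.971 + 1.422Q.
Set SMC = demand: 62.971 + 1.422Q = 83.057 - 4.228Q → Q* = 3.5550.
The welfare-loss triangle has base |Q_m − Q*| and height MEC(Q_m) (the vertical gap between SMC and demand is zero at Q* and MEC at Q_m).
DWL = ½ × 1.5669 × 8.8530 = 6.9359.

DWL = £6.936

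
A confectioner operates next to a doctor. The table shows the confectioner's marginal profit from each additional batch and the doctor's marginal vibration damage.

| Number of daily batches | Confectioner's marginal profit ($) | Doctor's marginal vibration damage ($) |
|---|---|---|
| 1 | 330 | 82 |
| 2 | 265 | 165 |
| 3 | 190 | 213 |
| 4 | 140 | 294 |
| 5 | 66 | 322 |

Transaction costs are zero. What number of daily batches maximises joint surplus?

2

Bargaining reaches the level where marginal profit last exceeds marginal vibration damage.
That holds through level 2 (265 ≥ 165) but not at 3 (190 < 213).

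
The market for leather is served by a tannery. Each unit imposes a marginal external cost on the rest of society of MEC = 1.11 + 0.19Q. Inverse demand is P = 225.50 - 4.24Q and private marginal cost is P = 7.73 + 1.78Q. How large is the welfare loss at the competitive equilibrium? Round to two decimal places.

Market equilibrium (private): 7.73 + 1.78Q = 225.50 - 4.24Q → Q_m = 36.1744.
Social marginal cost = private MC + MEC = 8.84 + 1.97Q.
Set SMC = demand: 8.84 + 1.97Q = 225.50 - 4.24Q → Q* = 34.8889.
The welfare-loss triangle has base |Q_m − Q*| and height MEC(Q_m) (the vertical gap between SMC and demand is zero at Q* and MEC at Q_m).
DWL = ½ × 1.2855 × 7.9831 = 5.1311.

DWL = 5.13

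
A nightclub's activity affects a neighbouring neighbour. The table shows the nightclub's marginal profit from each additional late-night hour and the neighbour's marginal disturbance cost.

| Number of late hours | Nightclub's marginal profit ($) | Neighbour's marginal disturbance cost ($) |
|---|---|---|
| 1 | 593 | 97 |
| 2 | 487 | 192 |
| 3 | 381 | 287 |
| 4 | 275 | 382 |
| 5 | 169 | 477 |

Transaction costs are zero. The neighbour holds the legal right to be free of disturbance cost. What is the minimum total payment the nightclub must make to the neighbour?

Efficient level: marginal profit ≥ marginal disturbance cost through level 3, so k* = 3.
With the neighbour holding the right, the nightclub must at least compensate total damage at k*: 97 + 192 + 287 = 576.

$576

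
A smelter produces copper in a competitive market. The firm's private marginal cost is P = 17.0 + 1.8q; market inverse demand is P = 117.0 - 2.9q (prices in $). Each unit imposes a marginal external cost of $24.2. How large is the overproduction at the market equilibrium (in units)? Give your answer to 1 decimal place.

5.1 units

Market equilibrium (private): 17.0 + 1.8q = 117.0 - 2.9q → q_m = 21.2766.
Social marginal cost = private MC + MEC = 41.2 + 1.8q.
Set SMC = demand: 41.2 + 1.8q = 117.0 - 2.9q → q* = 16.1277.
Gap = |21.2766 − 16.1277| = 5.1489.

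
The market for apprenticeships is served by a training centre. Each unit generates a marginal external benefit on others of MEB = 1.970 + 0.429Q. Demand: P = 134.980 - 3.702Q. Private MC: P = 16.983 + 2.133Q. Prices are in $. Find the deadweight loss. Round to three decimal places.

Market equilibrium (private): 16.983 + 2.133Q = 134.980 - 3.702Q → Q_m = 20.2223.
Social marginal cost = private MC − MEB = 15.013 + 1.704Q.
Set SMC = demand: 15.013 + 1.704Q = 134.980 - 3.702Q → Q* = 22.1915.
Between Q* and Q_m the wedge demand − SMC runs linearly from 0 to MEB(Q_m), so the loss is a triangle.
DWL = ½ × 1.9692 × 10.6454 = 10.4815.

DWL = $10.481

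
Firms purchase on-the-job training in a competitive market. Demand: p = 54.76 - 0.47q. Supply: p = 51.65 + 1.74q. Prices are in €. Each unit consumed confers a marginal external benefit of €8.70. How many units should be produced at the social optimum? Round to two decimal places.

Social marginal benefit = demand + MEB = 63.46 - 0.47q.
Set SMB = MC: 63.46 - 0.47q = 51.65 + 1.74q → q* = 5.3439.

q* = 5.34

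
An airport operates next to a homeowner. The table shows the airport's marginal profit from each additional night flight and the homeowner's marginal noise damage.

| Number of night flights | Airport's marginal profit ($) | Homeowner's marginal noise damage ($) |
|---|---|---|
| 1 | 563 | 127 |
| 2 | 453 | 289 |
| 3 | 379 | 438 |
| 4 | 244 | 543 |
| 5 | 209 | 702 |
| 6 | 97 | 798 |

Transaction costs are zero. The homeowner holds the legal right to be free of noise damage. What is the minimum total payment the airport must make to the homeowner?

Efficient level: marginal profit ≥ marginal noise damage through level 2, so k* = 2.
With the homeowner holding the right, the airport must at least compensate total damage at k*: 127 + 289 = 416.

$416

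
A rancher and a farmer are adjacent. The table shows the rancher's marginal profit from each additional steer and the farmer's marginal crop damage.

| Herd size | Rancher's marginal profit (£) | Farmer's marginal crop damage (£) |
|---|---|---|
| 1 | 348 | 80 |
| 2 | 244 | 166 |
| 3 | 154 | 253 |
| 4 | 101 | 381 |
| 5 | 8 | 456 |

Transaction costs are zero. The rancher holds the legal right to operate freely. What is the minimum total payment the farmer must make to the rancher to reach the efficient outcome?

£263

Left alone the rancher would choose level 5 (marginal profit stays positive).
Efficient level: k* = 2 (marginal profit ≥ marginal crop damage through 2).
The farmer must at least cover the rancher's forgone profit from cutting 5→2: 154 + 101 + 8 = 263.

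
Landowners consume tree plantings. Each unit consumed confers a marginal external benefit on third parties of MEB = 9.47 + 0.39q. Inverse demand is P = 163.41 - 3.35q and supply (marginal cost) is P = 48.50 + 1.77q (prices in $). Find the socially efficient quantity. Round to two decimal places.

Social marginal benefit = demand + MEB = 172.88 - 2.96q.
Set SMB = MC: 172.88 - 2.96q = 48.50 + 1.77q → q* = 26.2960.

q* = 26.30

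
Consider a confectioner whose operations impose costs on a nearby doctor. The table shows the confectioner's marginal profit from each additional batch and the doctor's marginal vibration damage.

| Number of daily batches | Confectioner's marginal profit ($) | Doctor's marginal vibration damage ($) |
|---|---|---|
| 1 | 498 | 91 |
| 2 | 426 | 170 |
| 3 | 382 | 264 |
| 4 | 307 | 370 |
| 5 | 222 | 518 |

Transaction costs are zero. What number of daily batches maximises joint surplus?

Bargaining reaches the level where marginal profit last exceeds marginal vibration damage.
That holds through level 3 (382 ≥ 264) but not at 4 (307 < 370).

3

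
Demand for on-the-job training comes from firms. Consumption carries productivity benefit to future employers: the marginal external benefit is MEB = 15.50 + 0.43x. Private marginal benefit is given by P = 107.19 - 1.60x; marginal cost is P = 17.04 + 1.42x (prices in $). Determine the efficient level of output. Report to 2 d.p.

Social marginal benefit = demand + MEB = 122.69 - 1.17x.
Set SMB = MC: 122.69 - 1.17x = 17.04 + 1.42x → x* = 40.7915.

x* = 40.79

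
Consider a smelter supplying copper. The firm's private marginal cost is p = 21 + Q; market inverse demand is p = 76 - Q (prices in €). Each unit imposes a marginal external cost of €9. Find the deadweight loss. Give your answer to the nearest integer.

DWL = €20

Market equilibrium (private): 21 + Q = 76 - Q → Q_m = 27.5000.
Social marginal cost = private MC + MEC = 30 + Q.
Set SMC = demand: 30 + Q = 76 - Q → Q* = 23.0000.
The loss is the area between SMC and demand from Q* to Q_m; with linear curves that's a triangle of height MEC(Q_m).
DWL = ½ × 4.5000 × 9.0000 = 20.2500.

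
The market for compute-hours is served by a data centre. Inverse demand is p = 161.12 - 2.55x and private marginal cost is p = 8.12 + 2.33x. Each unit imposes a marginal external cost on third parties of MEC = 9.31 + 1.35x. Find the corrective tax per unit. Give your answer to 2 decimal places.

tax = 40.45 per unit

Social marginal cost = private MC + MEC = 17.43 + 3.68x.
Set SMC = demand: 17.43 + 3.68x = 161.12 - 2.55x → x* = 23.0642.
The Pigouvian tax equals MEC at x*: 9.31 + 1.35×23.0642 = 40.4467.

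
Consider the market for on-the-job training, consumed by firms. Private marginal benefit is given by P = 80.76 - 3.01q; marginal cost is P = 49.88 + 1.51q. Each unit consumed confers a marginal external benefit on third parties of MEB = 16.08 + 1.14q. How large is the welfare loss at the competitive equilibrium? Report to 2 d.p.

DWL = 84.27

Market equilibrium (private): 49.88 + 1.51q = 80.76 - 3.01q → q_m = 6.8319.
Social marginal benefit = demand + MEB = 96.84 - 1.87q.
Set SMB = MC: 96.84 - 1.87q = 49.88 + 1.51q → q* = 13.8935.
Height of the DWL triangle at q_m is SMB(q_m) − MC(q_m) = MEB(q_m) = 23.8683.
DWL = ½ × 7.0616 × 23.8683 = 84.2742.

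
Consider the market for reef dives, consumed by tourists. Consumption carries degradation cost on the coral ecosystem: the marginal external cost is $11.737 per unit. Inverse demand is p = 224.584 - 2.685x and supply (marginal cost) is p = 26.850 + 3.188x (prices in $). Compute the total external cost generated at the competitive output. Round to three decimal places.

Market equilibrium (private): 26.850 + 3.188x = 224.584 - 2.685x → x_m = 33.6683.
Total external cost = MEC × x_m = 11.737 × 33.6683 = 395.1648.

$395.165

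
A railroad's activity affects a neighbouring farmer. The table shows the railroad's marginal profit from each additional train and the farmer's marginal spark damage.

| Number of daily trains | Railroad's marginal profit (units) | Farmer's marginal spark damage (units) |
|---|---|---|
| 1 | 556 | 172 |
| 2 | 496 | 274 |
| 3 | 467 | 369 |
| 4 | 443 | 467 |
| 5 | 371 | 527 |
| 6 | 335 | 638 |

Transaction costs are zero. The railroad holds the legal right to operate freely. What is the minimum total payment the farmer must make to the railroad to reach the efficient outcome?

Left alone the railroad would choose level 6 (marginal profit stays positive).
Efficient level: k* = 3 (marginal profit ≥ marginal spark damage through 3).
The farmer must at least cover the railroad's forgone profit from cutting 6→3: 443 + 371 + 335 = 1149.

1149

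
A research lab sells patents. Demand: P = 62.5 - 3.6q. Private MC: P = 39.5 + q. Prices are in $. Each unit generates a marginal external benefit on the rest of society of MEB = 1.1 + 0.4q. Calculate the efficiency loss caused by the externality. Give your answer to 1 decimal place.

DWL = $1.1

Market equilibrium (private): 39.5 + q = 62.5 - 3.6q → q_m = 5.0000.
Social marginal cost = private MC − MEB = 38.4 + 0.6q.
Set SMC = demand: 38.4 + 0.6q = 62.5 - 3.6q → q* = 5.7381.
Height of the DWL triangle at q_m is demand(q_m) − SMC(q_m) = MEB(q_m) = 3.1000.
DWL = ½ × 0.7381 × 3.1000 = 1.1441.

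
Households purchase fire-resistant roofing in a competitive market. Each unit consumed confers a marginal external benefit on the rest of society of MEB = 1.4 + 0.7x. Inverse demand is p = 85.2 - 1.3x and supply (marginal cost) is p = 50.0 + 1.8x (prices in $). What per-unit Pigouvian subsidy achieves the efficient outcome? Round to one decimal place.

subsidy = $12.1 per unit

Social marginal benefit = demand + MEB = 86.6 - 0.6x.
Set SMB = MC: 86.6 - 0.6x = 50.0 + 1.8x → x* = 15.2500.
The Pigouvian subsidy equals MEB at x*: 1.4 + 0.7×15.2500 = 12.0750.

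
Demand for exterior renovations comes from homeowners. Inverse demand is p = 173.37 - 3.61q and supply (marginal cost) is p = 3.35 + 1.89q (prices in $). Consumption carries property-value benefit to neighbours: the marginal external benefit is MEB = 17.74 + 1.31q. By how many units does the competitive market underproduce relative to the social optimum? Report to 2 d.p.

Market equilibrium (private): 3.35 + 1.89q = 173.37 - 3.61q → q_m = 30.9127.
Social marginal benefit = demand + MEB = 191.11 - 2.30q.
Set SMB = MC: 191.11 - 2.30q = 3.35 + 1.89q → q* = 44.8115.
Gap = |30.9127 − 44.8115| = 13.8988.

13.90 units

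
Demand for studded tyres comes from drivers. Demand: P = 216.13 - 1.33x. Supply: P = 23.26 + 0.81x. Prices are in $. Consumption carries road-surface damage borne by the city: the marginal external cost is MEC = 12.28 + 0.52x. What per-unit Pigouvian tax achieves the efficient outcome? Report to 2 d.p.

Social marginal benefit = demand − MEC = 203.85 - 1.85x.
Set SMB = MC: 203.85 - 1.85x = 23.26 + 0.81x → x* = 67.8910.
The Pigouvian tax equals MEC at x*: 12.28 + 0.52×67.8910 = 47.5833.

tax = $47.58 per unit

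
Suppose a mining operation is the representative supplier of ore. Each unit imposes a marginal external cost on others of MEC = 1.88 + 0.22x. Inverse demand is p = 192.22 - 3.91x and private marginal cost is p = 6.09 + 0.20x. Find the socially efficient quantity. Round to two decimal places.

x* = 42.55

Social marginal cost = private MC + MEC = 7.97 + 0.42x.
Set SMC = demand: 7.97 + 0.42x = 192.22 - 3.91x → x* = 42.5520.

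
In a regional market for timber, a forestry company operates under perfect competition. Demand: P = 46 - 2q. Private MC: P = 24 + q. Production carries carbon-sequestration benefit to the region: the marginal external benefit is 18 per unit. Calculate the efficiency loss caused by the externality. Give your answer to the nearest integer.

Market equilibrium (private): 24 + q = 46 - 2q → q_m = 7.3333.
Social marginal cost = private MC − MEB = 6 + q.
Set SMC = demand: 6 + q = 46 - 2q → q* = 13.3333.
The welfare-loss triangle has base |q_m − q*| and height MEB(q_m) (the vertical gap between SMC and demand is zero at q* and MEB at q_m).
DWL = ½ × 6.0000 × 18.0000 = 54.0000.

DWL = 54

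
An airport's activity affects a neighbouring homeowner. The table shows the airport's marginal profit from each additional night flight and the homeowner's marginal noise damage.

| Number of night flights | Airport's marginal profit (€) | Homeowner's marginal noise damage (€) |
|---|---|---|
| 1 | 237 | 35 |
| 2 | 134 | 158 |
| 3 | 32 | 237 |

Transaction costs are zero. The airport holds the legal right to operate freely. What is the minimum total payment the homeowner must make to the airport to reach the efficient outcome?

€166

Left alone the airport would choose level 3 (marginal profit stays positive).
Efficient level: k* = 1 (marginal profit ≥ marginal noise damage through 1).
The homeowner must at least cover the airport's forgone profit from cutting 3→1: 134 + 32 = 166.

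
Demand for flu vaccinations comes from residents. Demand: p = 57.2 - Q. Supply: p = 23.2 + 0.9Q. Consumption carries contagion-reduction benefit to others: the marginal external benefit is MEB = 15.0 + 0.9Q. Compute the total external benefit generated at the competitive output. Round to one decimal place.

Market equilibrium (private): 23.2 + 0.9Q = 57.2 - Q → Q_m = 17.8947.
Total external benefit = ∫₀^{Q_m} (15.0 + 0.9Q) dQ = 15.0×17.8947 + ½×0.9×17.8947² = 412.5196.

412.5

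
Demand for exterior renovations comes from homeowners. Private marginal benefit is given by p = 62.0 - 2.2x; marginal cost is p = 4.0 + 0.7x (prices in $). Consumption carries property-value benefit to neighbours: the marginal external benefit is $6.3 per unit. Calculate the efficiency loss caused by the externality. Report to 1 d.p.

DWL = $6.8

Market equilibrium (private): 4.0 + 0.7x = 62.0 - 2.2x → x_m = 20.0000.
Social marginal benefit = demand + MEB = 68.3 - 2.2x.
Set SMB = MC: 68.3 - 2.2x = 4.0 + 0.7x → x* = 22.1724.
The welfare-loss triangle has base |x_m − x*| and height MEB(x_m) (the vertical gap between SMB and MC is zero at x* and MEB at x_m).
DWL = ½ × 2.1724 × 6.3000 = 6.8431.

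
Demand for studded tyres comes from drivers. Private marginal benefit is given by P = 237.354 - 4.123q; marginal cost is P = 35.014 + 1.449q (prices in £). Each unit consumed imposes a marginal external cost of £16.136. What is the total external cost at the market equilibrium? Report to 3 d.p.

£585.958

Market equilibrium (private): 35.014 + 1.449q = 237.354 - 4.123q → q_m = 36.3137.
Total external cost = MEC × q_m = 16.136 × 36.3137 = 585.9579.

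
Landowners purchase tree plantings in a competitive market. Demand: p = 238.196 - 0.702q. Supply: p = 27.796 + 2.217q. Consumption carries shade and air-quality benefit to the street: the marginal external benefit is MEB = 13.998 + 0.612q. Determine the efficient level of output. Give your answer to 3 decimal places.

Social marginal benefit = demand + MEB = 252.194 - 0.090q.
Set SMB = MC: 252.194 - 0.090q = 27.796 + 2.217q → q* = 97.2683.

q* = 97.268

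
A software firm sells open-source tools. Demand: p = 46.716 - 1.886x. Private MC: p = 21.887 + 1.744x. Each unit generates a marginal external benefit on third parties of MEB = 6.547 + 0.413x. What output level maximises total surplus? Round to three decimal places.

x* = 9.753

Social marginal cost = private MC − MEB = 15.340 + 1.331x.
Set SMC = demand: 15.340 + 1.331x = 46.716 - 1.886x → x* = 9.7532.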